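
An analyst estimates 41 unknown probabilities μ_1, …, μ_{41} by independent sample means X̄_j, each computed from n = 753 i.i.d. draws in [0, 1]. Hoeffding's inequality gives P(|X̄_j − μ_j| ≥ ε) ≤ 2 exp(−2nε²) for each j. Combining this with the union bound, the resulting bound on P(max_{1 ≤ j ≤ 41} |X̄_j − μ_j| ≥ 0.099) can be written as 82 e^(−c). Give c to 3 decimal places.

Union bound over the 41 events: P(max_{1 ≤ j ≤ 41} |X̄_j − μ_j| ≥ 0.099) ≤ 41·2·exp(−2nε²) = 82 exp(−2·753·0.099²).
So c = 2·753·0.099² = 14.7603.

14.760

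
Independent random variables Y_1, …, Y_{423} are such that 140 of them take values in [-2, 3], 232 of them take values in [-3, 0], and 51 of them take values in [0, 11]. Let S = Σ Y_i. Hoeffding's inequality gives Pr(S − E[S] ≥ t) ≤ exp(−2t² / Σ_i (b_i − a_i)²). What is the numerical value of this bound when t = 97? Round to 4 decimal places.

Σ(b_i − a_i)² = 140·5² + 232·3² + 51·11² = 11759.
Exponent = 2·97² / 11759 = 1.60031.
Bound = exp(−1.60031) = 0.20183.

0.2018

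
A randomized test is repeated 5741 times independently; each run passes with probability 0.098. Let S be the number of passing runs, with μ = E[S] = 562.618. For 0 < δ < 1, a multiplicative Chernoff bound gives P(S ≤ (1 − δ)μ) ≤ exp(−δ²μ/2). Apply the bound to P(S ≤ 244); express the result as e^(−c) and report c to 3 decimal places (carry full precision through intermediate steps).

Write 244 = (1 − δ)μ, so δ = 1 − 244/562.618 = 0.5663132…
Then the exponent is δ²μ/2 = (μ − 244)²/(2μ) = 90.218790.

90.219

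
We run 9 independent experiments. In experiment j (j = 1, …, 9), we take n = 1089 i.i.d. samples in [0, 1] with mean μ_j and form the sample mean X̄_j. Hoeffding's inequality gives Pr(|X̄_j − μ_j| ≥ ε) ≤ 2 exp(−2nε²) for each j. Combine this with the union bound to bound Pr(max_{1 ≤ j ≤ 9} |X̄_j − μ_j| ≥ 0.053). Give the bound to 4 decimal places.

Per-experiment Hoeffding bound: 2·exp(−2·1089·0.053²) = 2·exp(−6.11800) = 0.0044057.
Union bound over 9 events: 9·0.0044057 = 0.03965.

0.0397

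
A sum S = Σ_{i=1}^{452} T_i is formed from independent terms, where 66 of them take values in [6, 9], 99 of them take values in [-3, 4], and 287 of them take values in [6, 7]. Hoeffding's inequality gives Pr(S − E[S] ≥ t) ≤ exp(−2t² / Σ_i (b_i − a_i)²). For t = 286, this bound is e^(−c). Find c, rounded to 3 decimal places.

28.540

Σ(b_i − a_i)² = 66·3² + 99·7² + 287·1² = 5732.
c = 2t² / 5732 = 2·286² / 5732 = 28.5401.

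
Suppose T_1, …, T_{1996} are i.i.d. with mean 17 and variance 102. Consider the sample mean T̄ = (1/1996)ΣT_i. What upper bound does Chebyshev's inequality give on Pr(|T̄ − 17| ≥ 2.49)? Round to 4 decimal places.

0.0082

Var(T̄) = Var(T_i)/n = 102/1996 = 0.051102.
Chebyshev: Pr(|T̄ − 17| ≥ 2.49) ≤ Var(T̄)/(2.49)² = 102/(1996·2.49²) = 0.0082.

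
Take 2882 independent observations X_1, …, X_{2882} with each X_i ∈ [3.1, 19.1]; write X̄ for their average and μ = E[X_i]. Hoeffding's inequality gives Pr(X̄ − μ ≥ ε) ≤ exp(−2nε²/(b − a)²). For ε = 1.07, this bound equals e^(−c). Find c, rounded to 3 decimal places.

25.778

c = 2nε²/(b − a)² = 2·2882·1.07² / 16² = 25.7781.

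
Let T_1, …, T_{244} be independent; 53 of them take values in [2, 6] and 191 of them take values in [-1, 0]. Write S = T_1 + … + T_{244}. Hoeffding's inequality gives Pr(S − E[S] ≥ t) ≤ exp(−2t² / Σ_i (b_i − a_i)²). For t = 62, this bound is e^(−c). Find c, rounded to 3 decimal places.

7.399

Σ(b_i − a_i)² = 53·4² + 191·1² = 1039.
c = 2t² / 1039 = 2·62² / 1039 = 7.3994.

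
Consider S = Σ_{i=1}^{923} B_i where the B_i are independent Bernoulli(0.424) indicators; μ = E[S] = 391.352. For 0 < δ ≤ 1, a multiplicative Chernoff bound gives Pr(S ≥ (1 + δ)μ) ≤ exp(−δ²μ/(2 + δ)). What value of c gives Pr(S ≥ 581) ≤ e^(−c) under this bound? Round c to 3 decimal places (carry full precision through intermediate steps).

36.989

Write 581 = (1 + δ)μ, so δ = 581/391.352 − 1 = 0.484597…
Then the exponent is δ²μ/(2 + δ) = (581 − μ)² / (μ·(2 + δ)) = 36.989037.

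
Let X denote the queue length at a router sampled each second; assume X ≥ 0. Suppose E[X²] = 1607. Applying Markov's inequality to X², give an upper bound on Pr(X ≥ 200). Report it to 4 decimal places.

0.0402

Since X ≥ 0, the event {X ≥ 200} is the same as {X² ≥ 40000}.
Markov's inequality applied to X² gives Pr(X² ≥ 40000) ≤ E[X²]/40000 = 1607/40000 = 0.0402.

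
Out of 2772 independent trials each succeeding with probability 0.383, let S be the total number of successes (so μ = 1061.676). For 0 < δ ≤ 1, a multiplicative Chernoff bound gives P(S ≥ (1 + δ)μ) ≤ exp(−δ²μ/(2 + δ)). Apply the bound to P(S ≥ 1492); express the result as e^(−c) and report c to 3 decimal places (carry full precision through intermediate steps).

72.515

Write 1492 = (1 + δ)μ, so δ = 1492/1061.676 − 1 = 0.4053252…
Then the exponent is δ²μ/(2 + δ) = (1492 − μ)² / (μ·(2 + δ)) = 72.514581.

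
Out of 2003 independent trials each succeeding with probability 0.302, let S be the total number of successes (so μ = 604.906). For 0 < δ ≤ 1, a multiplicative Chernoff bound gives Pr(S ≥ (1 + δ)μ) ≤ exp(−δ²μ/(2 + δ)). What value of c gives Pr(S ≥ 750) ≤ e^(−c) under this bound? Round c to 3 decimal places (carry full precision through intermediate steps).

15.538

Write 750 = (1 + δ)μ, so δ = 750/604.906 − 1 = 0.2398621…
Then the exponent is δ²μ/(2 + δ) = (750 − μ)² / (μ·(2 + δ)) = 15.537808.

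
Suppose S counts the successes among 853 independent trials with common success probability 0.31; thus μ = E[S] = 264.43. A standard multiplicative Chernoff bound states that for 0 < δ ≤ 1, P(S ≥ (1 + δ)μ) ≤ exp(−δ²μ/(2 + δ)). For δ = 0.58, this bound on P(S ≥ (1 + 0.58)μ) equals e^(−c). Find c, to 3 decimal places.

34.478

c = δ²μ/(2 + δ) = 0.58²·264.43/(2 + 0.58) = 34.4784.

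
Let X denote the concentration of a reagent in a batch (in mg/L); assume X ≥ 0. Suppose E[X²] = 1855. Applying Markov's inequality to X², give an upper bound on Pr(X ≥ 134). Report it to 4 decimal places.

Since X ≥ 0, the event {X ≥ 134} is the same as {X² ≥ 17956}.
Markov's inequality applied to X² gives Pr(X² ≥ 17956) ≤ E[X²]/17956 = 1855/17956 = 0.1033.

0.1033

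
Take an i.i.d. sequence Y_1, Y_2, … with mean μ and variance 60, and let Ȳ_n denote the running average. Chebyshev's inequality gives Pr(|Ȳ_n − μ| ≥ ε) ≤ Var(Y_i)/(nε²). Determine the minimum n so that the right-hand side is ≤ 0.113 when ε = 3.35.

Require 60/(n·3.35²) ≤ 0.113, i.e. n ≥ 60/(0.113·3.35²) = 47.313.
The smallest integer n is 48.

48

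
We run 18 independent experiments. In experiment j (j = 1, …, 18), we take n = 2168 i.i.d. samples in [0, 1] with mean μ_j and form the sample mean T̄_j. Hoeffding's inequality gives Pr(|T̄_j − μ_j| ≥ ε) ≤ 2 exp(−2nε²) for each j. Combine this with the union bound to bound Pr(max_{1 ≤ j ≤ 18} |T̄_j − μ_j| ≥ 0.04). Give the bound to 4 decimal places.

Per-experiment Hoeffding bound: 2·exp(−2·2168·0.04²) = 2·exp(−6.93760) = 0.0019412.
Union bound over 18 events: 18·0.0019412 = 0.03494.

0.0349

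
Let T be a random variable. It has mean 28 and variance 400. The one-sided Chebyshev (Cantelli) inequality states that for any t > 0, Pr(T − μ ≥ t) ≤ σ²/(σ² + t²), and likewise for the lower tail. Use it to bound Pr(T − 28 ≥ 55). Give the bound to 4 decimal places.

0.1168

Here σ² = 400 and t = 55, so σ² + t² = 3425.
Cantelli's bound: 400/3425 = 0.1168.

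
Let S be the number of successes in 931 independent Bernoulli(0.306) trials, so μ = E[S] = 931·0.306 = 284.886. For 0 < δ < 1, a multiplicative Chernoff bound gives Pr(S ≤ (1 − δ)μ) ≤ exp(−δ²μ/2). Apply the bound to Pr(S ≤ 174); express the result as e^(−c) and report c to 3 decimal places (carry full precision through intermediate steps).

21.580

Write 174 = (1 − δ)μ, so δ = 1 − 174/284.886 = 0.3892294…
Then the exponent is δ²μ/2 = (μ − 174)²/(2μ) = 21.580044.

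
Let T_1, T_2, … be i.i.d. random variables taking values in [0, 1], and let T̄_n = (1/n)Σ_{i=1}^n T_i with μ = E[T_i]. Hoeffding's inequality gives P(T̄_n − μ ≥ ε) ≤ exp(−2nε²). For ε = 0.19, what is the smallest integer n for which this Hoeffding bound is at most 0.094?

Require exp(−2nε²) ≤ 0.094, i.e. 2nε² ≥ ln(1/0.094) = 2.364460.
So n ≥ 2.364460 / (2·0.19²) = 32.749.
The smallest integer n is 33.

33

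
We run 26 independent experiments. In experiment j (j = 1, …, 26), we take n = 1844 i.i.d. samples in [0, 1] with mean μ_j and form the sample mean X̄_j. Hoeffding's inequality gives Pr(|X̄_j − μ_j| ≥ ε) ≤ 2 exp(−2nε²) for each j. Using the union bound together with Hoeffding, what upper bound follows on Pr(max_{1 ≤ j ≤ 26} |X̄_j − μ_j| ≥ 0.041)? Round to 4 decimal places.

0.1056

Per-experiment Hoeffding bound: 2·exp(−2·1844·0.041²) = 2·exp(−6.19953) = 0.0040608.
Union bound over 26 events: 26·0.0040608 = 0.10558.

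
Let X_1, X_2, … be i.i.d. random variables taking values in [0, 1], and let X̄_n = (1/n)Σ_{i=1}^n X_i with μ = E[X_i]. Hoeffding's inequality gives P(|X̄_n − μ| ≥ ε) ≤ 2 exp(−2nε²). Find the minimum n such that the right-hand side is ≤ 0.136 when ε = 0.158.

Require 2·exp(−2nε²) ≤ 0.136, i.e. 2nε² ≥ ln(2/0.136) = 2.688248.
So n ≥ 2.688248 / (2·0.158²) = 53.842.
The smallest integer n is 54.

54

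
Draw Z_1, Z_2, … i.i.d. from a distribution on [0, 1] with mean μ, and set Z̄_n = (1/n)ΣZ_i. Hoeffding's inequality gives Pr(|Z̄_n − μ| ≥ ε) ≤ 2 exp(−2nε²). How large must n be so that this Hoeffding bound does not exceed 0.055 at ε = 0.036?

Require 2·exp(−2nε²) ≤ 0.055, i.e. 2nε² ≥ ln(2/0.055) = 3.593569.
So n ≥ 3.593569 / (2·0.036²) = 1386.408.
The smallest integer n is 1387.

1387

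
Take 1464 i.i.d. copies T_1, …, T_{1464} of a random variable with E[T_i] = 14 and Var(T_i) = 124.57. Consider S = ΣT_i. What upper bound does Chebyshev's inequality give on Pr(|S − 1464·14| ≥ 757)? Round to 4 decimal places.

Var(S) = n·Var(T_i) = 1464·124.57 = 182370.48.
Chebyshev: Pr(|S − 1464·14| ≥ 757) ≤ Var(S)/757² = 182370.48/573049 = 0.3182.

0.3182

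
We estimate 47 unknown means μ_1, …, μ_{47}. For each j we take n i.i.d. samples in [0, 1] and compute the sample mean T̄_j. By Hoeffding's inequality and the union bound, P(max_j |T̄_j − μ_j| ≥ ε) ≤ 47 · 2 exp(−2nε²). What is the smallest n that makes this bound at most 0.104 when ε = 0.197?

Need 2·47·exp(−2nε²) ≤ 0.104, i.e. exp(−2nε²) ≤ 0.104/94.
So 2nε² ≥ ln(94/0.104) = 6.806659.
Hence n ≥ 6.806659/(2·0.197²) = 87.694.
The smallest integer n is 88.

88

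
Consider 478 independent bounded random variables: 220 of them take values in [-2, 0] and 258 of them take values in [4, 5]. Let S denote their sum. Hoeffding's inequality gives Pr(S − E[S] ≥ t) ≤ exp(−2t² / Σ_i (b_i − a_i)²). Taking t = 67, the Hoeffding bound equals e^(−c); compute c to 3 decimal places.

Σ(b_i − a_i)² = 220·2² + 258·1² = 1138.
c = 2t² / 1138 = 2·67² / 1138 = 7.8893.

7.889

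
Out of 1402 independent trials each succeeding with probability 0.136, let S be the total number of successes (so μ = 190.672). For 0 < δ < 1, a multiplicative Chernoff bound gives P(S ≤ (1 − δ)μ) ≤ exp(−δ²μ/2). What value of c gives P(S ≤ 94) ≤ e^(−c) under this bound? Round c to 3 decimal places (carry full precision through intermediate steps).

24.507

Write 94 = (1 − δ)μ, so δ = 1 − 94/190.672 = 0.5070068…
Then the exponent is δ²μ/2 = (μ − 94)²/(2μ) = 24.506681.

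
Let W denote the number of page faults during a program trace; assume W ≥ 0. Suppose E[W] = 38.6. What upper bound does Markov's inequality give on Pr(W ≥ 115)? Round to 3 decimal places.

Markov's inequality: for a non-negative random variable, Pr(W ≥ a) ≤ E[W]/a.
Here E[W] = 38.6 and a = 115, so the bound is 38.6/115 = 0.3357.

0.336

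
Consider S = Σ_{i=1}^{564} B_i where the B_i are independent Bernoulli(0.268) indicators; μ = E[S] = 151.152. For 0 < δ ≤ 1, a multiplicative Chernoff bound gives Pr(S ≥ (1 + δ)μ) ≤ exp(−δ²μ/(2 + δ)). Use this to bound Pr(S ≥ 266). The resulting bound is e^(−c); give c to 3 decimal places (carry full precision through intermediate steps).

31.619

Write 266 = (1 + δ)μ, so δ = 266/151.152 − 1 = 0.7598179…
Then the exponent is δ²μ/(2 + δ) = (266 − μ)² / (μ·(2 + δ)) = 31.619321.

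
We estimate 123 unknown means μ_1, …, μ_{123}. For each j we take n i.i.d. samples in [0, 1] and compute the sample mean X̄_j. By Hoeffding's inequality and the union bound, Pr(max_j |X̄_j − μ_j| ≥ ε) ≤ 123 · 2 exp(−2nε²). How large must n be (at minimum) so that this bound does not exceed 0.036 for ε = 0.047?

Need 2·123·exp(−2nε²) ≤ 0.036, i.e. exp(−2nε²) ≤ 0.036/246.
So 2nε² ≥ ln(246/0.036) = 8.829568.
Hence n ≥ 8.829568/(2·0.047²) = 1998.544.
The smallest integer n is 1999.

1999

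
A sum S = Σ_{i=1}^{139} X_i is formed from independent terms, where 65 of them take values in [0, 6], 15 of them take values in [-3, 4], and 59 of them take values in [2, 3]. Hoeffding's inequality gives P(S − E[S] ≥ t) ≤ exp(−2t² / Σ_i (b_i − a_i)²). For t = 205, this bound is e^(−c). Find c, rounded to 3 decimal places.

26.819

Σ(b_i − a_i)² = 65·6² + 15·7² + 59·1² = 3134.
c = 2t² / 3134 = 2·205² / 3134 = 26.8188.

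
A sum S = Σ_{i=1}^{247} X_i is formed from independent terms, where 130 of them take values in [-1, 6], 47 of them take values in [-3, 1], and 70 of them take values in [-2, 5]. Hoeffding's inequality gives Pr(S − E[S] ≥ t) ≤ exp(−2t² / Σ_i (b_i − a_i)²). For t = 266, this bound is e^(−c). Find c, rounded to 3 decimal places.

13.411

Σ(b_i − a_i)² = 130·7² + 47·4² + 70·7² = 10552.
c = 2t² / 10552 = 2·266² / 10552 = 13.4109.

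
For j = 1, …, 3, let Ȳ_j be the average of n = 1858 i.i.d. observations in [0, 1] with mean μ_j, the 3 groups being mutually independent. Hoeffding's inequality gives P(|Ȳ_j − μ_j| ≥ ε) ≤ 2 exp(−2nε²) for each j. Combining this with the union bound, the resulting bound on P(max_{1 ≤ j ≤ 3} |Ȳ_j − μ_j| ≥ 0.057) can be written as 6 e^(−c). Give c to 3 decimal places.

Union bound over the 3 events: P(max_{1 ≤ j ≤ 3} |Ȳ_j − μ_j| ≥ 0.057) ≤ 3·2·exp(−2nε²) = 6 exp(−2·1858·0.057²).
So c = 2·1858·0.057² = 12.0733.

12.073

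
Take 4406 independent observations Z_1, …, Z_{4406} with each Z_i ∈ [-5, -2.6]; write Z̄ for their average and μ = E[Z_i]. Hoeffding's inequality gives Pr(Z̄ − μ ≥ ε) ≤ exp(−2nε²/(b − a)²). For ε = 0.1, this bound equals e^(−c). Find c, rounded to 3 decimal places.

c = 2nε²/(b − a)² = 2·4406·0.1² / 2.4² = 15.2986.

15.299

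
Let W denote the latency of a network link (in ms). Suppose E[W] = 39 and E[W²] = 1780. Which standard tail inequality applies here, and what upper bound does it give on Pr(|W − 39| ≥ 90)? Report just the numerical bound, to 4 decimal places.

The first two moments determine the variance, so Chebyshev's inequality is the sharpest standard bound available.
Var(W) = E[W²] − (E[W])² = 1780 − 1521 = 259.
Chebyshev's inequality: Pr(|W − μ| ≥ t) ≤ Var(W)/t² = 259/8100 = 0.0320.

0.0320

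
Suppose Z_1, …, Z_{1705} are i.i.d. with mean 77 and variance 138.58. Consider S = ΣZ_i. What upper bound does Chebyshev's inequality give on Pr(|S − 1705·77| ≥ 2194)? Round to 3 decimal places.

0.049

Var(S) = n·Var(Z_i) = 1705·138.58 = 236278.9.
Chebyshev: Pr(|S − 1705·77| ≥ 2194) ≤ Var(S)/2194² = 236278.9/4813636 = 0.0491.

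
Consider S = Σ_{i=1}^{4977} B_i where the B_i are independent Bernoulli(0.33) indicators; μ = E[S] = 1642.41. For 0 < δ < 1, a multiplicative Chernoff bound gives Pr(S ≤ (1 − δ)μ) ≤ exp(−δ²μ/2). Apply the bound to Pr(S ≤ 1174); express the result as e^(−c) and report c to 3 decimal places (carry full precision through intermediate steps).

66.795

Write 1174 = (1 − δ)μ, so δ = 1 − 1174/1642.41 = 0.2851968…
Then the exponent is δ²μ/2 = (μ − 1174)²/(2μ) = 66.794506.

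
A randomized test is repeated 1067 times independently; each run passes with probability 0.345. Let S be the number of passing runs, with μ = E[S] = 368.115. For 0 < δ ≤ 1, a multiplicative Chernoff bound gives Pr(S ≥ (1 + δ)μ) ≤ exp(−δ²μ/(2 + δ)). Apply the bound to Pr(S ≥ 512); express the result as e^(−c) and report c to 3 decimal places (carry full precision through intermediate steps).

Write 512 = (1 + δ)μ, so δ = 512/368.115 − 1 = 0.3908697…
Then the exponent is δ²μ/(2 + δ) = (512 − μ)² / (μ·(2 + δ)) = 23.522941.

23.523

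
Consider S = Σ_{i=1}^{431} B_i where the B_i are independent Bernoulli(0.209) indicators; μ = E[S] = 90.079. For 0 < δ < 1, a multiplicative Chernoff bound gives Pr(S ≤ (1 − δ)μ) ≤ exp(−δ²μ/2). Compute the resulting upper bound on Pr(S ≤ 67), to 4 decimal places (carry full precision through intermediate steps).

Write 67 = (1 − δ)μ, so δ = 1 − 67/90.079 = 0.2562084…
Then the exponent is δ²μ/2 = (μ − 67)²/(2μ) = 2.956517.
Bound = exp(−2.956517) = 0.05200.

0.0520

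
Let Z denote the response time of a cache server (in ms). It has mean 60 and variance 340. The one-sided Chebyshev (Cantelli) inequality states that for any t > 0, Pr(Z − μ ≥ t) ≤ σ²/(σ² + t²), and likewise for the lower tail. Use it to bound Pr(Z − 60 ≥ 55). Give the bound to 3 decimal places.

0.101

Here σ² = 340 and t = 55, so σ² + t² = 3365.
Cantelli's bound: 340/3365 = 0.1010.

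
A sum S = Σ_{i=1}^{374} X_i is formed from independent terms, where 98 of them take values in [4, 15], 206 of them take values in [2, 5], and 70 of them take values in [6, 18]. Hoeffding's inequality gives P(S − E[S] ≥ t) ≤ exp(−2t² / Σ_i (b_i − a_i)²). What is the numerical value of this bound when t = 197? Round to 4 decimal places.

Σ(b_i − a_i)² = 98·11² + 206·3² + 70·12² = 23792.
Exponent = 2·197² / 23792 = 3.26236.
Bound = exp(−3.26236) = 0.03830.

0.0383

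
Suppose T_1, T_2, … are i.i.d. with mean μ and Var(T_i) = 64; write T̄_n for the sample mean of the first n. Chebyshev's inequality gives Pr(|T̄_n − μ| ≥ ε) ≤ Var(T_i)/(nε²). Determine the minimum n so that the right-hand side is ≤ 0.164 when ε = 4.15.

Require 64/(n·4.15²) ≤ 0.164, i.e. n ≥ 64/(0.164·4.15²) = 22.659.
The smallest integer n is 23.

23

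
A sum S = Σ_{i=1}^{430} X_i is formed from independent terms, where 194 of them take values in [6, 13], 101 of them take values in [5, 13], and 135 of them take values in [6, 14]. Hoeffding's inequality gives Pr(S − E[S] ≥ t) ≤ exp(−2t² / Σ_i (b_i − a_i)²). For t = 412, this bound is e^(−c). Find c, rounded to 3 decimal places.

13.795

Σ(b_i − a_i)² = 194·7² + 101·8² + 135·8² = 24610.
c = 2t² / 24610 = 2·412² / 24610 = 13.7947.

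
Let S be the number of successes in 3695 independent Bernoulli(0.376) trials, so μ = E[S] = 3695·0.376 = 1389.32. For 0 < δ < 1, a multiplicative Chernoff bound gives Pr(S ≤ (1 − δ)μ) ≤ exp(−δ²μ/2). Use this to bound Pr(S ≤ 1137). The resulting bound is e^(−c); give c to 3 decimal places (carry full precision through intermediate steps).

22.912

Write 1137 = (1 − δ)μ, so δ = 1 − 1137/1389.32 = 0.181614…
Then the exponent is δ²μ/2 = (μ − 1137)²/(2μ) = 22.912426.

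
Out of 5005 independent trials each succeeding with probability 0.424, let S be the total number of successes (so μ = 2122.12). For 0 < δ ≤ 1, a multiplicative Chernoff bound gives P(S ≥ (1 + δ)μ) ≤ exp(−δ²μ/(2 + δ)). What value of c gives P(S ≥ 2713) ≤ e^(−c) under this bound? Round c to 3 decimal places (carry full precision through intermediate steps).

72.209

Write 2713 = (1 + δ)μ, so δ = 2713/2122.12 − 1 = 0.2784385…
Then the exponent is δ²μ/(2 + δ) = (2713 − μ)² / (μ·(2 + δ)) = 72.208999.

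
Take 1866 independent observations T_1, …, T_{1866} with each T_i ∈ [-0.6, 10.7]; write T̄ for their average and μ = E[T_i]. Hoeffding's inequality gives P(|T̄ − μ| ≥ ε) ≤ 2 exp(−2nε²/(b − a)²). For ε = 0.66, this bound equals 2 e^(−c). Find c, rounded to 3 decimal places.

c = 2nε²/(b − a)² = 2·1866·0.66² / 11.3² = 12.7313.

12.731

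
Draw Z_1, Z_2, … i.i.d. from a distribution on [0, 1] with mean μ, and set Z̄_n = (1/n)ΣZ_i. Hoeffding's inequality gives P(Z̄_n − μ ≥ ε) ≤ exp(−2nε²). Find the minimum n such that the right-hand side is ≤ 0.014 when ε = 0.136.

116

Require exp(−2nε²) ≤ 0.014, i.e. 2nε² ≥ ln(1/0.014) = 4.268698.
So n ≥ 4.268698 / (2·0.136²) = 115.395.
The smallest integer n is 116.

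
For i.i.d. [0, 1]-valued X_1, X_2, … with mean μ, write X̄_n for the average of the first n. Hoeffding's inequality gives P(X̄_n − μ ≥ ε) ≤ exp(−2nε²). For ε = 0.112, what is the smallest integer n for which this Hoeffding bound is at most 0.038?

Require exp(−2nε²) ≤ 0.038, i.e. 2nε² ≥ ln(1/0.038) = 3.270169.
So n ≥ 3.270169 / (2·0.112²) = 130.348.
The smallest integer n is 131.

131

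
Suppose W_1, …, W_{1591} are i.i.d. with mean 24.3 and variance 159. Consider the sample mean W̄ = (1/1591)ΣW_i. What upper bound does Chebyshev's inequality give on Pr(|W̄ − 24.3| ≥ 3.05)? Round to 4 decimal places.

Var(W̄) = Var(W_i)/n = 159/1591 = 0.099937.
Chebyshev: Pr(|W̄ − 24.3| ≥ 3.05) ≤ Var(W̄)/(3.05)² = 159/(1591·3.05²) = 0.0107.

0.0107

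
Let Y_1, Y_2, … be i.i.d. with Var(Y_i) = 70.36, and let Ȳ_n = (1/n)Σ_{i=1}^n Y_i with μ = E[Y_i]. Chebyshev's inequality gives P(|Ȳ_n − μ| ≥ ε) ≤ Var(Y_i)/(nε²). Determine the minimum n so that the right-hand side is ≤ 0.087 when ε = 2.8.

104

Require 70.36/(n·2.8²) ≤ 0.087, i.e. n ≥ 70.36/(0.087·2.8²) = 103.155.
The smallest integer n is 104.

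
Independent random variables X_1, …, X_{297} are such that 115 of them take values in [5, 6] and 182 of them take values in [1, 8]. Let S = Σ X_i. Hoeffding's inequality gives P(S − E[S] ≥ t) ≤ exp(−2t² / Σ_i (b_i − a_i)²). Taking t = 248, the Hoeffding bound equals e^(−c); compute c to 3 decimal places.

13.618

Σ(b_i − a_i)² = 115·1² + 182·7² = 9033.
c = 2t² / 9033 = 2·248² / 9033 = 13.6176.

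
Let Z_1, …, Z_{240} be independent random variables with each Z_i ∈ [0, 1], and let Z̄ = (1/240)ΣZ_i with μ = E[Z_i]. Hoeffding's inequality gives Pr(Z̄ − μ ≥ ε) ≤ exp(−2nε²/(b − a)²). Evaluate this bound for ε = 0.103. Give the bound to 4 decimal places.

Exponent: 2nε²/(b − a)² = 2·240·0.103² / 1² = 5.09232.
Bound = exp(−5.09232) = 0.00614.

0.0061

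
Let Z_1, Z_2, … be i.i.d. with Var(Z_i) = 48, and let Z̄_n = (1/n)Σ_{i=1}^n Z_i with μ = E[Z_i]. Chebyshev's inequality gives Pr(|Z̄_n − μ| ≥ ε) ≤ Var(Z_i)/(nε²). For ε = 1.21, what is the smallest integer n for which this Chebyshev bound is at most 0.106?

310

Require 48/(n·1.21²) ≤ 0.106, i.e. n ≥ 48/(0.106·1.21²) = 309.289.
The smallest integer n is 310.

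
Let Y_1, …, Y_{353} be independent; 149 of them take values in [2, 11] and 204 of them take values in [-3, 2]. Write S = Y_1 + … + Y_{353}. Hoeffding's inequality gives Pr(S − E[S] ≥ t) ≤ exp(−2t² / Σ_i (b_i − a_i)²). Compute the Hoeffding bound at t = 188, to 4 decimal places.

0.0163

Σ(b_i − a_i)² = 149·9² + 204·5² = 17169.
Exponent = 2·188² / 17169 = 4.11719.
Bound = exp(−4.11719) = 0.01629.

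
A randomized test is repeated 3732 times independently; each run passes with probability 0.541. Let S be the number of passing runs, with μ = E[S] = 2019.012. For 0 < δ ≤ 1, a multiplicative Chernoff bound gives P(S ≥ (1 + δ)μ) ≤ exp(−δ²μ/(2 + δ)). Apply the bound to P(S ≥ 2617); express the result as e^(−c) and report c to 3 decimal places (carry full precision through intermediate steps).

77.133

Write 2617 = (1 + δ)μ, so δ = 2617/2019.012 − 1 = 0.2961785…
Then the exponent is δ²μ/(2 + δ) = (2617 − μ)² / (μ·(2 + δ)) = 77.133029.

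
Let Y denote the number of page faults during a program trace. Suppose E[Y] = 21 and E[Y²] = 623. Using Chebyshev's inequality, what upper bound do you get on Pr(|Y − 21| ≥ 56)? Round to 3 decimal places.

Var(Y) = E[Y²] − (E[Y])² = 623 − 441 = 182.
Chebyshev's inequality: Pr(|Y − μ| ≥ t) ≤ Var(Y)/t² = 182/3136 = 0.0580.

0.058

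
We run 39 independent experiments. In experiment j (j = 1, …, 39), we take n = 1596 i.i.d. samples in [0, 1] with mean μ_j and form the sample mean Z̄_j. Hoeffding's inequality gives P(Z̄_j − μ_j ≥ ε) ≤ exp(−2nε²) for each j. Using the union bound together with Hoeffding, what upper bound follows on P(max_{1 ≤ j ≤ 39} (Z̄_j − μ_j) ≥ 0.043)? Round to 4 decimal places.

Per-experiment Hoeffding bound: exp(−2·1596·0.043²) = exp(−5.90201) = 0.0027339.
Union bound over 39 events: 39·0.0027339 = 0.10662.

0.1066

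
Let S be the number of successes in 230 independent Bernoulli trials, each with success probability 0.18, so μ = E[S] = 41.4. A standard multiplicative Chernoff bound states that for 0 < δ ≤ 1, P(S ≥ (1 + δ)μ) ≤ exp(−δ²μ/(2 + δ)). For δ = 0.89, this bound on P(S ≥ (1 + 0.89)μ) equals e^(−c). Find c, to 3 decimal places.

c = δ²μ/(2 + δ) = 0.89²·41.4/(2 + 0.89) = 11.3470.

11.347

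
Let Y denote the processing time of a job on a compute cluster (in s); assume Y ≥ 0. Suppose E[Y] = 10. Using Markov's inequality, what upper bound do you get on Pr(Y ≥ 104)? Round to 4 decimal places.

Markov's inequality: for a non-negative random variable, Pr(Y ≥ a) ≤ E[Y]/a.
Here E[Y] = 10 and a = 104, so the bound is 10/104 = 0.0962.

0.0962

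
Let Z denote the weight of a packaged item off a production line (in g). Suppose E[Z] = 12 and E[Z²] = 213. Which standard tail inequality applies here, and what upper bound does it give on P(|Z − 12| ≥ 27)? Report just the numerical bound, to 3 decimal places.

0.095

The first two moments determine the variance, so Chebyshev's inequality is the sharpest standard bound available.
Var(Z) = E[Z²] − (E[Z])² = 213 − 144 = 69.
Chebyshev's inequality: P(|Z − μ| ≥ t) ≤ Var(Z)/t² = 69/729 = 0.0947.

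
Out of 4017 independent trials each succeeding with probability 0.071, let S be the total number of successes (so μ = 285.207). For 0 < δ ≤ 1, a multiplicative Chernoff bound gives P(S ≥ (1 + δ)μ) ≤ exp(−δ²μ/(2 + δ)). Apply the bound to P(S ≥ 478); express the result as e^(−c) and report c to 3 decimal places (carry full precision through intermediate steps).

48.701

Write 478 = (1 + δ)μ, so δ = 478/285.207 − 1 = 0.6759757…
Then the exponent is δ²μ/(2 + δ) = (478 − μ)² / (μ·(2 + δ)) = 48.701258.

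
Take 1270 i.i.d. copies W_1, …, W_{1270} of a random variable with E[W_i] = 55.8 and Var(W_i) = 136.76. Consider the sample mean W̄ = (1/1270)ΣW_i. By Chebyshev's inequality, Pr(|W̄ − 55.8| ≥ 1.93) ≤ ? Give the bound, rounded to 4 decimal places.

Var(W̄) = Var(W_i)/n = 136.76/1270 = 0.10769.
Chebyshev: Pr(|W̄ − 55.8| ≥ 1.93) ≤ Var(W̄)/(1.93)² = 136.76/(1270·1.93²) = 0.0289.

0.0289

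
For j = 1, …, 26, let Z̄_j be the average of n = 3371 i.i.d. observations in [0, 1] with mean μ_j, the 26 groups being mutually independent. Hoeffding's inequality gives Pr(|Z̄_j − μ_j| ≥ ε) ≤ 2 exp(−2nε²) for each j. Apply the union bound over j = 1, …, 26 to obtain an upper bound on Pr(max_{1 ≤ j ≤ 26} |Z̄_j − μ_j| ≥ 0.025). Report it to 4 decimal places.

Per-experiment Hoeffding bound: 2·exp(−2·3371·0.025²) = 2·exp(−4.21375) = 0.029582.
Union bound over 26 events: 26·0.029582 = 0.76912.

0.7691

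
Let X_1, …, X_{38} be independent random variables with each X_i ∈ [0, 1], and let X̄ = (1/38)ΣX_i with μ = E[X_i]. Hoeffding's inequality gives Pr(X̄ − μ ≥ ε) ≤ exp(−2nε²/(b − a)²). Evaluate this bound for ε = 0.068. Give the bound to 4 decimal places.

Exponent: 2nε²/(b − a)² = 2·38·0.068² / 1² = 0.35142.
Bound = exp(−0.35142) = 0.70369.

0.7037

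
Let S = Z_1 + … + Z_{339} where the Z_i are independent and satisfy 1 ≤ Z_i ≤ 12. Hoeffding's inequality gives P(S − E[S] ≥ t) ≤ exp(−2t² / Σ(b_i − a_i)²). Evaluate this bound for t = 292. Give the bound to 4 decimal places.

Σ(b_i − a_i)² = 339·(11)² = 41019.
Exponent = 2·292²/41019 = 4.1573.
Bound = exp(−4.1573) = 0.01565.

0.0156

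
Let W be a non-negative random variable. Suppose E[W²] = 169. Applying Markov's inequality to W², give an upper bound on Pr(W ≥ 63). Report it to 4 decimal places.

0.0426

Since W ≥ 0, the event {W ≥ 63} is the same as {W² ≥ 3969}.
Markov's inequality applied to W² gives Pr(W² ≥ 3969) ≤ E[W²]/3969 = 169/3969 = 0.0426.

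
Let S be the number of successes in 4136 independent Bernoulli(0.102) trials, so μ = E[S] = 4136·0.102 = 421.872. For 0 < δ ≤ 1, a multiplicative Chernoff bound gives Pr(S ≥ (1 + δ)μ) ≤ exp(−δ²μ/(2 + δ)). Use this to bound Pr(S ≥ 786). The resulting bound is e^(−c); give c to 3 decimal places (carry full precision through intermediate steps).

109.771

Write 786 = (1 + δ)μ, so δ = 786/421.872 − 1 = 0.8631244…
Then the exponent is δ²μ/(2 + δ) = (786 − μ)² / (μ·(2 + δ)) = 109.770903.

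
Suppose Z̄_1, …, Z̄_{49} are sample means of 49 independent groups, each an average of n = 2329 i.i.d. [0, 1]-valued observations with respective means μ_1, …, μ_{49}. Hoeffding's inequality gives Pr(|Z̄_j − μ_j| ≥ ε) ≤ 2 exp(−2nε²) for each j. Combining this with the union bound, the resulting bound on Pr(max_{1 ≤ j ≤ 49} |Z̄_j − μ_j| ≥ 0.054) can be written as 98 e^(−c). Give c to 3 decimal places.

Union bound over the 49 events: Pr(max_{1 ≤ j ≤ 49} |Z̄_j − μ_j| ≥ 0.054) ≤ 49·2·exp(−2nε²) = 98 exp(−2·2329·0.054²).
So c = 2·2329·0.054² = 13.5827.

13.583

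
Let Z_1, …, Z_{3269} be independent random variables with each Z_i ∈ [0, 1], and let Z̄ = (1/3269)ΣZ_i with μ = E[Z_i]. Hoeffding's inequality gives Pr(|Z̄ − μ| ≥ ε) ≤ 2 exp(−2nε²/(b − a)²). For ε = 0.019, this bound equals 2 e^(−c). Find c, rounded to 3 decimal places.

c = 2nε²/(b − a)² = 2·3269·0.019² / 1² = 2.3602.

2.360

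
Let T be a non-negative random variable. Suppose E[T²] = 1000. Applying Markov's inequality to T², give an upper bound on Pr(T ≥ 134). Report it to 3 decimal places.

0.056

Since T ≥ 0, the event {T ≥ 134} is the same as {T² ≥ 17956}.
Markov's inequality applied to T² gives Pr(T² ≥ 17956) ≤ E[T²]/17956 = 1000/17956 = 0.0557.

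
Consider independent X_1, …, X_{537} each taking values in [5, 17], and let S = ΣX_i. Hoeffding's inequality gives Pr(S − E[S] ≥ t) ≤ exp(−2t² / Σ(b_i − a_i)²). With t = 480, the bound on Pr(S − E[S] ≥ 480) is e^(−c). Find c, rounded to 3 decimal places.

5.959

Σ(b_i − a_i)² = 537·(12)² = 77328.
c = 2t²/77328 = 2·480²/77328 = 5.9590.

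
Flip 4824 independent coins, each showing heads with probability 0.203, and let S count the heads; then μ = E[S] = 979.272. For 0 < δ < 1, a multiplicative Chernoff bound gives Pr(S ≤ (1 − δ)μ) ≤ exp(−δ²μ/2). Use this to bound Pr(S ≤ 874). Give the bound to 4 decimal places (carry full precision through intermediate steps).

Write 874 = (1 − δ)μ, so δ = 1 − 874/979.272 = 0.1075003…
Then the exponent is δ²μ/2 = (μ − 874)²/(2μ) = 5.658384.
Bound = exp(−5.658384) = 0.00349.

0.0035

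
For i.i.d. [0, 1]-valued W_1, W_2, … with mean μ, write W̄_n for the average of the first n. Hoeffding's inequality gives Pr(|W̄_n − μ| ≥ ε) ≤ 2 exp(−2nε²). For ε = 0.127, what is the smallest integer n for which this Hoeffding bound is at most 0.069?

105

Require 2·exp(−2nε²) ≤ 0.069, i.e. 2nε² ≥ ln(2/0.069) = 3.366796.
So n ≥ 3.366796 / (2·0.127²) = 104.371.
The smallest integer n is 105.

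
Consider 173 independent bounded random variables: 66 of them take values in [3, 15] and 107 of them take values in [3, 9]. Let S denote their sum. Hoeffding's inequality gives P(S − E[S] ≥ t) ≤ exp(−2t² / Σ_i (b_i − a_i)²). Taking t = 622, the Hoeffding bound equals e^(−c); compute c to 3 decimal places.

57.934

Σ(b_i − a_i)² = 66·12² + 107·6² = 13356.
c = 2t² / 13356 = 2·622² / 13356 = 57.9341.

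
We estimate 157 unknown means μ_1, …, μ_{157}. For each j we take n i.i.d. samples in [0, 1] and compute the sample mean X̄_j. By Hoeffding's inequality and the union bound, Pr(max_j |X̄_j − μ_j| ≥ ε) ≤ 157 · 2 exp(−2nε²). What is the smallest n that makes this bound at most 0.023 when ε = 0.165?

Need 2·157·exp(−2nε²) ≤ 0.023, i.e. exp(−2nε²) ≤ 0.023/314.
So 2nε² ≥ ln(314/0.023) = 9.521654.
Hence n ≥ 9.521654/(2·0.165²) = 174.870.
The smallest integer n is 175.

175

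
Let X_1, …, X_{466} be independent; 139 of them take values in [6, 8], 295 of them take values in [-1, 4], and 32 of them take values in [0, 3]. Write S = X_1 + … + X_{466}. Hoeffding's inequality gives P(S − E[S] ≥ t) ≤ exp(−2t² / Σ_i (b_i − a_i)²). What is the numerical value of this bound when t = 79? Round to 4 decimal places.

0.2190

Σ(b_i − a_i)² = 139·2² + 295·5² + 32·3² = 8219.
Exponent = 2·79² / 8219 = 1.51868.
Bound = exp(−1.51868) = 0.21900.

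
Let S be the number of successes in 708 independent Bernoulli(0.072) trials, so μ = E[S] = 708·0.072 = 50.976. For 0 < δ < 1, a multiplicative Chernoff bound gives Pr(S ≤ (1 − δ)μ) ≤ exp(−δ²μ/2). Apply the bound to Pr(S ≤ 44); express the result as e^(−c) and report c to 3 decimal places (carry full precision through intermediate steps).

0.477

Write 44 = (1 − δ)μ, so δ = 1 − 44/50.976 = 0.1368487…
Then the exponent is δ²μ/2 = (μ − 44)²/(2μ) = 0.477328.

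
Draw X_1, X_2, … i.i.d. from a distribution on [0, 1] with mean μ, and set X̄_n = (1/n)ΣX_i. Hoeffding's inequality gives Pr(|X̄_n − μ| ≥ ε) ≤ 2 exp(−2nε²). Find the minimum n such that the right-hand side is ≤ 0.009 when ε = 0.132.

156

Require 2·exp(−2nε²) ≤ 0.009, i.e. 2nε² ≥ ln(2/0.009) = 5.403678.
So n ≥ 5.403678 / (2·0.132²) = 155.064.
The smallest integer n is 156.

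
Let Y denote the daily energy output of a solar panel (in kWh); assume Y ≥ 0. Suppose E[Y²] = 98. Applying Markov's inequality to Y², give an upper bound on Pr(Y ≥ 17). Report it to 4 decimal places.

Since Y ≥ 0, the event {Y ≥ 17} is the same as {Y² ≥ 289}.
Markov's inequality applied to Y² gives Pr(Y² ≥ 289) ≤ E[Y²]/289 = 98/289 = 0.3391.

0.3391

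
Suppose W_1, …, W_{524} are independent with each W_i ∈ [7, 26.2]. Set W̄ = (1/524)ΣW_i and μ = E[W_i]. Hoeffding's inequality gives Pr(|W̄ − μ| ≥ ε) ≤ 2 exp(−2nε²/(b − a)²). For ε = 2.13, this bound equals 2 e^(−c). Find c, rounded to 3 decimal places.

c = 2nε²/(b − a)² = 2·524·2.13² / 19.2² = 12.8979.

12.898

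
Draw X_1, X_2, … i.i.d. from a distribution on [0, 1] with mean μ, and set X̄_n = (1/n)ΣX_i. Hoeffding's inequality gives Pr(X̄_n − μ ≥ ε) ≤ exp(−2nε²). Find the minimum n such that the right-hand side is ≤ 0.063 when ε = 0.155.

Require exp(−2nε²) ≤ 0.063, i.e. 2nε² ≥ ln(1/0.063) = 2.764621.
So n ≥ 2.764621 / (2·0.155²) = 57.536.
The smallest integer n is 58.

58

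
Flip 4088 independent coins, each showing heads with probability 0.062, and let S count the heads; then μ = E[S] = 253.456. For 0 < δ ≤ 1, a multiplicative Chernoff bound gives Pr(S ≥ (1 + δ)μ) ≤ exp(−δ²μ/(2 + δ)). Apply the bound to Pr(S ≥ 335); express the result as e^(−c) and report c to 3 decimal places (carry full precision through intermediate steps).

11.300

Write 335 = (1 + δ)μ, so δ = 335/253.456 − 1 = 0.3217284…
Then the exponent is δ²μ/(2 + δ) = (335 − μ)² / (μ·(2 + δ)) = 11.299781.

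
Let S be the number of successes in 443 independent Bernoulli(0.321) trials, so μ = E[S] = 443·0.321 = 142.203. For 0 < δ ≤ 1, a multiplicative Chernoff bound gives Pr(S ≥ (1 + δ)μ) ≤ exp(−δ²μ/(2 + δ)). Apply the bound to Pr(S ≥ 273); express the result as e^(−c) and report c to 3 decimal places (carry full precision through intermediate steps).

41.204

Write 273 = (1 + δ)μ, so δ = 273/142.203 − 1 = 0.9197907…
Then the exponent is δ²μ/(2 + δ) = (273 − μ)² / (μ·(2 + δ)) = 41.203592.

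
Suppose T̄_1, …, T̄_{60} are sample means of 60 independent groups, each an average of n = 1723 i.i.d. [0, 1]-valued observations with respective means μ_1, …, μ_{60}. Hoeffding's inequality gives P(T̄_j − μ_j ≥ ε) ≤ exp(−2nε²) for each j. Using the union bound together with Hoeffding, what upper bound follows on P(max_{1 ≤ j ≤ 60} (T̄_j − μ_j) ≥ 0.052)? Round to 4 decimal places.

Per-experiment Hoeffding bound: exp(−2·1723·0.052²) = exp(−9.31798) = 0.000089795.
Union bound over 60 events: 60·0.000089795 = 0.00539.

0.0054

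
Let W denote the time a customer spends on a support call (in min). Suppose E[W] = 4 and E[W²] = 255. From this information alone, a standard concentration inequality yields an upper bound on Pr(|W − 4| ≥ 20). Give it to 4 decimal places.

0.5975

The first two moments determine the variance, so Chebyshev's inequality is the sharpest standard bound available.
Var(W) = E[W²] − (E[W])² = 255 − 16 = 239.
Chebyshev's inequality: Pr(|W − μ| ≥ t) ≤ Var(W)/t² = 239/400 = 0.5975.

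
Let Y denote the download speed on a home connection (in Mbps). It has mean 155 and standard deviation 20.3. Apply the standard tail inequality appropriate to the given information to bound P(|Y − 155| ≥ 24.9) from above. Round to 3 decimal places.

Mean and variance are known, so Chebyshev's inequality applies.
Chebyshev: P(|Y − μ| ≥ t) ≤ Var(Y)/t².
Var(Y) = σ² = 20.3² = 412.09.
Bound = 412.09 / 620.01 = 0.6647.

0.665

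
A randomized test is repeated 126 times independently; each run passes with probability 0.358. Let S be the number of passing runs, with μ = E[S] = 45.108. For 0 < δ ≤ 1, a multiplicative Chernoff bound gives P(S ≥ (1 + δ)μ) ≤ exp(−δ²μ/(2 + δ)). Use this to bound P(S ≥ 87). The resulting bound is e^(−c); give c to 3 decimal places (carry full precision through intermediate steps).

13.284

Write 87 = (1 + δ)μ, so δ = 87/45.108 − 1 = 0.9287044…
Then the exponent is δ²μ/(2 + δ) = (87 − μ)² / (μ·(2 + δ)) = 13.284129.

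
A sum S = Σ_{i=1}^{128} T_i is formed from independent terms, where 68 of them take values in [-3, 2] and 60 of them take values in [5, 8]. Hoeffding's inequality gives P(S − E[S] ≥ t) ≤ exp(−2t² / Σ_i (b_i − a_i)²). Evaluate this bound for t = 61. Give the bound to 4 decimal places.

Σ(b_i − a_i)² = 68·5² + 60·3² = 2240.
Exponent = 2·61² / 2240 = 3.32232.
Bound = exp(−3.32232) = 0.03607.

0.0361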